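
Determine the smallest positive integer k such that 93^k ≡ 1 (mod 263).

131

The order of 93 must divide φ(263) = 263 − 1 = 262 = 2 · 131.
Divisors of 262: 1, 2, 131, 262.
Evaluate successive powers at the divisors of 262:
93^1 ≡ 93
93^2 ≡ 233
93^131 ≡ 1
Hence ord(93) = 131.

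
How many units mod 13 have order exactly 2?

1

φ(13) = 13 − 1 = 12 = 2^2 · 3.
Since (Z/13Z)^× is cyclic of order 12, the number of elements of order d is φ(d) when d | 12 and 0 otherwise.
2 | 12, and φ(2) = 2 − 1 = 1.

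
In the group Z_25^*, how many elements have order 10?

φ(25) = φ(5^2) = 5·(5−1) = 20 = 2^2 · 5.
Since (Z/25Z)^× is cyclic of order 20, the number of elements of order d is φ(d) when d | 20 and 0 otherwise.
10 = 2 · 5 divides 20, and φ(10) = 4.

4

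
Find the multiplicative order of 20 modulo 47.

46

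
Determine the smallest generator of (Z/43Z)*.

3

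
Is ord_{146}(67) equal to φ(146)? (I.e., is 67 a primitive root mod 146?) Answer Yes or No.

φ(146) = φ(2)·φ(73) = 1·72 = 72 = 2^3 · 3^2.
It suffices to check that the order of 67 is not a proper divisor of 72: compute 67^(72/q) for q ∈ {2, 3}.
67^36 ≡ 1 (mod 146)  [q = 2: ≡ 1 ✗]
67^24 ≡ 137 (mod 146)  [q = 3: ≢ 1 ✓]
67^36 ≡ 1 shows ord(67) | 36, strictly less than φ(146); not a primitive root.

No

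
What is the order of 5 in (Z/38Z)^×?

9

ord(5) | φ(38) = φ(2)·φ(19) = 1·18 = 18 = 2 · 3^2.
Divisors of 18: 1, 2, 3, 6, 9, 18.
Check 5^d mod 38 for each divisor in increasing order:
5^1 ≡ 5 (mod 38)
5^2 ≡ 25 (mod 38)
5^3 ≡ 11 (mod 38)
5^6 ≡ 7 (mod 38)
5^9 ≡ 1 (mod 38) ✓
So ord_38(5) = 9.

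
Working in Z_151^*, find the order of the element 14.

Since 14 ∈ (Z/151Z)^×, its order divides φ(151) = 151 − 1 = 150 = 2 · 3 · 5^2.
Divisors of 150: 1, 2, 3, 5, 6, 10, 15, 25, 30, 50, 75, 150.
Evaluate successive powers at the divisors of 150:
14^1 ≡ 14
14^2 ≡ 45
14^3 ≡ 26
14^5 ≡ 113
14^6 ≡ 72
14^10 ≡ 85
14^15 ≡ 92
14^25 ≡ 119
14^30 ≡ 8
14^50 ≡ 118
14^75 ≡ 150
14^150 ≡ 1
So ord_151(14) = 150.

150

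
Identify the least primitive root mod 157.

5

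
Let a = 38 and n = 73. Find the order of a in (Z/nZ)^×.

36

ord(38) | φ(73) = 73 − 1 = 72 = 2^3 · 3^2.
Divisors of 72: 1, 2, 3, 4, 6, 8, 9, 12, 18, 24, 36, 72.
Check 38^d mod 73 for each divisor in increasing order:
38^1 ≡ 38 (mod 73)
38^2 ≡ 57 (mod 73)
38^3 ≡ 49 (mod 73)
38^4 ≡ 37 (mod 73)
38^6 ≡ 65 (mod 73)
38^8 ≡ 55 (mod 73)
38^9 ≡ 46 (mod 73)
38^12 ≡ 64 (mod 73)
38^18 ≡ 72 (mod 73)
38^24 ≡ 8 (mod 73)
38^36 ≡ 1 (mod 73) ✓
The smallest such exponent is 36, so the order of 38 is 36.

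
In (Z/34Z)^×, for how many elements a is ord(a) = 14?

0

φ(34) = φ(2)·φ(17) = 1·16 = 16 = 2^4.
In a cyclic group of order 16, there are φ(d) elements of order d for each divisor d of 16, and zero for non-divisors.
Here 16 is not a multiple of 14, so there are no elements of order 14.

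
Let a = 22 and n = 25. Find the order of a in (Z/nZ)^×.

The order of 22 must divide φ(25) = φ(5^2) = 5·(5−1) = 20 = 2^2 · 5.
Divisors of 20: 1, 2, 4, 5, 10, 20.
Compute 22^d (mod 25) for the divisors d until we hit 1:
22^1 ≡ 22 (mod 25)
22^2 ≡ 9 (mod 25)
22^4 ≡ 6 (mod 25)
22^5 ≡ 7 (mod 25)
22^10 ≡ 24 (mod 25)
22^20 ≡ 1 (mod 25) ✓
Hence ord(22) = 20.

20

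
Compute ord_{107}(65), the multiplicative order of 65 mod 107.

106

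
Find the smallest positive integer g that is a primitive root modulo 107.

2

φ(107) = 107 − 1 = 106 = 2 · 53.
Test candidates g = 2, 3, … against the prime factors q ∈ {2, 53} of φ(107): g is a generator iff g^(106/q) ≢ 1 for every such q.
g = 2: 2^53 ≡ 106; 2^2 ≡ 4 — none is 1, so 2 is a primitive root.
Hence the least primitive root of 107 is 2.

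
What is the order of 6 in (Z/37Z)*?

4

Since 6 ∈ (Z/37Z)^×, its order divides φ(37) = 37 − 1 = 36 = 2^2 · 3^2.
Divisors of 36: 1, 2, 3, 4, 6, 9, 12, 18, 36.
Evaluate successive powers at the divisors of 36:
6^1 ≡ 6 (mod 37)
6^2 ≡ 36 (mod 37)
6^3 ≡ 31 (mod 37)
6^4 ≡ 1 (mod 37) ✓
The smallest such exponent is 4, so the order of 6 is 4.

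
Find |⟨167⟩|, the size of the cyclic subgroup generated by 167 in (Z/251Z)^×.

250

By Lagrange's theorem, ord_251(167) divides φ(251) = 251 − 1 = 250 = 2 · 5^3.
Divisors of 250: 1, 2, 5, 10, 25, 50, 125, 250.
Check 167^d mod 251 for each divisor in increasing order:
167^1 ≡ 167
167^2 ≡ 28
167^5 ≡ 157
167^10 ≡ 51
167^25 ≡ 231
167^50 ≡ 149
167^125 ≡ 250
167^250 ≡ 1
The smallest such exponent is 250, so the order of 167 is 250.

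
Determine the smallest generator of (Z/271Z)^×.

φ(271) = 271 − 1 = 270 = 2 · 3^3 · 5.
Test candidates g = 2, 3, … against the prime factors q ∈ {2, 3, 5} of φ(271): g is a generator iff g^(270/q) ≢ 1 for every such q.
g = 2: 2^135 ≡ 1 — hits 1, so not a primitive root.
g = 3: 3^135 ≡ 270; 3^90 ≡ 1 — hits 1, so not a primitive root.
g = 4: 4^135 ≡ 1 — hits 1, so not a primitive root.
g = 5: 5^135 ≡ 1 — hits 1, so not a primitive root.
g = 6: 6^135 ≡ 270; 6^90 ≡ 242; 6^54 ≡ 10 — none is 1, so 6 is a primitive root.
Hence the least primitive root of 271 is 6.

6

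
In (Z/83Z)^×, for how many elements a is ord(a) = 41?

40

φ(83) = 83 − 1 = 82 = 2 · 41.
(Z/83Z)^× is cyclic (|G| = 82); a cyclic group of order m has exactly φ(d) elements of each order d | m, and none otherwise.
41 | 82, and φ(41) = 41 − 1 = 40.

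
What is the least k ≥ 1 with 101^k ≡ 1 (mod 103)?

102

The order of 101 must divide φ(103) = 103 − 1 = 102 = 2 · 3 · 17.
Divisors of 102: 1, 2, 3, 6, 17, 34, 51, 102.
Check 101^d mod 103 for each divisor in increasing order:
101^1 ≡ 101 (mod 103)
101^2 ≡ 4 (mod 103)
101^3 ≡ 95 (mod 103)
101^6 ≡ 64 (mod 103)
101^17 ≡ 47 (mod 103)
101^34 ≡ 46 (mod 103)
101^51 ≡ 102 (mod 103)
101^102 ≡ 1 (mod 103) ✓
The smallest such exponent is 102, so the order of 101 is 102.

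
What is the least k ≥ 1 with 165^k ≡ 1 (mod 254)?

21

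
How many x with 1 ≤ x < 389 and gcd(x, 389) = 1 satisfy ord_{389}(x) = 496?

φ(389) = 389 − 1 = 388 = 2^2 · 97.
In a cyclic group of order 388, there are φ(d) elements of order d for each divisor d of 388, and zero for non-divisors.
496 does not divide 388, so no element of (Z/389Z)^× has order 496.

0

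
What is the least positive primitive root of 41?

6

φ(41) = 41 − 1 = 40 = 2^3 · 5.
Test candidates g = 2, 3, … against the prime factors q ∈ {2, 5} of φ(41): g is a generator iff g^(40/q) ≢ 1 for every such q.
g = 2: 2^20 ≡ 1 — hits 1, so not a primitive root.
g = 3: 3^20 ≡ 40; 3^8 ≡ 1 — hits 1, so not a primitive root.
g = 4: 4^20 ≡ 1 — hits 1, so not a primitive root.
g = 5: 5^20 ≡ 1 — hits 1, so not a primitive root.
g = 6: 6^20 ≡ 40; 6^8 ≡ 10 — none is 1, so 6 is a primitive root.
The smallest primitive root modulo 41 is 6.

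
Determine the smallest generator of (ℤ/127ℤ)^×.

φ(127) = 127 − 1 = 126 = 2 · 3^2 · 7.
g is a primitive root iff g^(126/q) ≢ 1 (mod 127) for each prime q ∈ {2, 3, 7}.
g = 2: 2^63 ≡ 1 — hits 1, so not a primitive root.
g = 3: 3^63 ≡ 126; 3^42 ≡ 107; 3^18 ≡ 4 — none is 1, so 3 is a primitive root.
The smallest primitive root modulo 127 is 3.

3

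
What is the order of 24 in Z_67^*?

Since 24 ∈ (Z/67Z)^×, its order divides φ(67) = 67 − 1 = 66 = 2 · 3 · 11.
Divisors of 66: 1, 2, 3, 6, 11, 22, 33, 66.
Evaluate successive powers at the divisors of 66:
24^1 ≡ 24
24^2 ≡ 40
24^3 ≡ 22
24^6 ≡ 15
24^11 ≡ 1
The smallest such exponent is 11, so the order of 24 is 11.

11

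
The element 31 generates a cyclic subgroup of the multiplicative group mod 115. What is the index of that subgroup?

The order of 31 must divide φ(115) = φ(5·23) = (5−1)·(23−1) = 4·22 = 88 = 2^3 · 11.
Divisors of 88: 1, 2, 4, 8, 11, 22, 44, 88.
Compute 31^d (mod 115) for the divisors d until we hit 1:
31^1 ≡ 31 (mod 115)
31^2 ≡ 41 (mod 115)
31^4 ≡ 71 (mod 115)
31^8 ≡ 96 (mod 115)
31^11 ≡ 1 (mod 115) ✓
So ord_115(31) = 11, hence |⟨31⟩| = 11.
The index is φ(115) / ord(31) = 88 / 11 = 8.

8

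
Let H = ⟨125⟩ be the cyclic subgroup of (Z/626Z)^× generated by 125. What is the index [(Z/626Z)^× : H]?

39

The order of 125 must divide φ(626) = φ(2)·φ(313) = 1·312 = 312 = 2^3 · 3 · 13.
Divisors of 312: 1, 2, 3, 4, 6, 8, 12, 13, 24, 26, 39, 52, 78, 104, 156, 312.
Check 125^d mod 626 for each divisor in increasing order:
125^1 ≡ 125
125^2 ≡ 601
125^3 ≡ 5
125^4 ≡ 625
125^6 ≡ 25
125^8 ≡ 1
Thus |⟨125⟩| = ord(125) = 8.
Index = |(Z/626Z)^×| / |⟨125⟩| = 312 / 8 = 39.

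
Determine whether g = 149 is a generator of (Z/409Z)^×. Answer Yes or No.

Yes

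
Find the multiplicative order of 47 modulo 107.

53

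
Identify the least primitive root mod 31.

φ(31) = 31 − 1 = 30 = 2 · 3 · 5.
Test candidates g = 2, 3, … against the prime factors q ∈ {2, 3, 5} of φ(31): g is a generator iff g^(30/q) ≢ 1 for every such q.
g = 2: 2^15 ≡ 1 — hits 1, so not a primitive root.
g = 3: 3^15 ≡ 30; 3^10 ≡ 25; 3^6 ≡ 16 — none is 1, so 3 is a primitive root.
Hence the least primitive root of 31 is 3.

3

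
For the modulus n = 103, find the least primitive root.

φ(103) = 103 − 1 = 102 = 2 · 3 · 17.
Test candidates g = 2, 3, … against the prime factors q ∈ {2, 3, 17} of φ(103): g is a generator iff g^(102/q) ≢ 1 for every such q.
g = 2: 2^51 ≡ 1 — hits 1, so not a primitive root.
g = 3: 3^51 ≡ 102; 3^34 ≡ 1 — hits 1, so not a primitive root.
g = 4: 4^51 ≡ 1 — hits 1, so not a primitive root.
g = 5: 5^51 ≡ 102; 5^34 ≡ 56; 5^6 ≡ 72 — none is 1, so 5 is a primitive root.
So 5 is the smallest generator of (Z/103Z)^×.

5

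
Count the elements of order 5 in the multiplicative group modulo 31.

4

φ(31) = 31 − 1 = 30 = 2 · 3 · 5.
Since (Z/31Z)^× is cyclic of order 30, the number of elements of order d is φ(d) when d | 30 and 0 otherwise.
5 | 30, and φ(5) = 5 − 1 = 4.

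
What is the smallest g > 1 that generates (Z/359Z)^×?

φ(359) = 359 − 1 = 358 = 2 · 179.
g is a primitive root iff g^(358/q) ≢ 1 (mod 359) for each prime q ∈ {2, 179}.
g = 2: 2^179 ≡ 1 — hits 1, so not a primitive root.
g = 3: 3^179 ≡ 1 — hits 1, so not a primitive root.
g = 4: 4^179 ≡ 1 — hits 1, so not a primitive root.
g = 5: 5^179 ≡ 1 — hits 1, so not a primitive root.
g = 6: 6^179 ≡ 1 — hits 1, so not a primitive root.
g = 7: 7^179 ≡ 358; 7^2 ≡ 49 — none is 1, so 7 is a primitive root.
The smallest primitive root modulo 359 is 7.

7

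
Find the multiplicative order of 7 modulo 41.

40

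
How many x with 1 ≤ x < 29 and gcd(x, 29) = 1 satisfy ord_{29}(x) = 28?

12

φ(29) = 29 − 1 = 28 = 2^2 · 7.
Since (Z/29Z)^× is cyclic of order 28, the number of elements of order d is φ(d) when d | 28 and 0 otherwise.
28 = 2^2 · 7 divides 28, and φ(28) = 12.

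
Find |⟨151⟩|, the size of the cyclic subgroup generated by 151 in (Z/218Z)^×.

Since 151 ∈ (Z/218Z)^×, its order divides φ(218) = φ(2)·φ(109) = 1·108 = 108 = 2^2 · 3^3.
Divisors of 108: 1, 2, 3, 4, 6, 9, 12, 18, 27, 36, 54, 108.
Test each divisor d:
151^1 ≡ 151 (mod 218)
151^2 ≡ 129 (mod 218)
151^3 ≡ 77 (mod 218)
151^4 ≡ 73 (mod 218)
151^6 ≡ 43 (mod 218)
151^9 ≡ 41 (mod 218)
151^12 ≡ 105 (mod 218)
151^18 ≡ 155 (mod 218)
151^27 ≡ 33 (mod 218)
151^36 ≡ 45 (mod 218)
151^54 ≡ 217 (mod 218)
151^108 ≡ 1 (mod 218) ✓
So ord_218(151) = 108.

108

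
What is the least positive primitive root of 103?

5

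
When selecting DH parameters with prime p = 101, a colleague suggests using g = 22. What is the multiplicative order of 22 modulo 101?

By Lagrange's theorem, ord_101(22) divides φ(101) = 101 − 1 = 100 = 2^2 · 5^2.
Divisors of 100: 1, 2, 4, 5, 10, 20, 25, 50, 100.
Evaluate successive powers at the divisors of 100:
22^1 ≡ 22 (mod 101)
22^2 ≡ 80 (mod 101)
22^4 ≡ 37 (mod 101)
22^5 ≡ 6 (mod 101)
22^10 ≡ 36 (mod 101)
22^20 ≡ 84 (mod 101)
22^25 ≡ 100 (mod 101)
22^50 ≡ 1 (mod 101) ✓
The smallest such exponent is 50, so the order of 22 is 50.

50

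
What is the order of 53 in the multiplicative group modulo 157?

156

Since 53 ∈ (Z/157Z)^×, its order divides φ(157) = 157 − 1 = 156 = 2^2 · 3 · 13.
Divisors of 156: 1, 2, 3, 4, 6, 12, 13, 26, 39, 52, 78, 156.
Compute 53^d (mod 157) for the divisors d until we hit 1:
53^1 ≡ 53
53^2 ≡ 140
53^3 ≡ 41
53^4 ≡ 132
53^6 ≡ 111
53^12 ≡ 75
53^13 ≡ 50
53^26 ≡ 145
53^39 ≡ 28
53^52 ≡ 144
53^78 ≡ 156
53^156 ≡ 1
The smallest such exponent is 156, so the order of 53 is 156.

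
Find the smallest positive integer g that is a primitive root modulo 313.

10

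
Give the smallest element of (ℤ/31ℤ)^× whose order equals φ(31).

3

φ(31) = 31 − 1 = 30 = 2 · 3 · 5.
g is a primitive root iff g^(30/q) ≢ 1 (mod 31) for each prime q ∈ {2, 3, 5}.
g = 2: 2^15 ≡ 1 — hits 1, so not a primitive root.
g = 3: 3^15 ≡ 30; 3^10 ≡ 25; 3^6 ≡ 16 — none is 1, so 3 is a primitive root.
Hence the least primitive root of 31 is 3.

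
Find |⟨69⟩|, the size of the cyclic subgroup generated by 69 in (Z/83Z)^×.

41

Since 69 ∈ (Z/83Z)^×, its order divides φ(83) = 83 − 1 = 82 = 2 · 41.
Divisors of 82: 1, 2, 41, 82.
Compute 69^d (mod 83) for the divisors d until we hit 1:
69^1 ≡ 69
69^2 ≡ 30
69^41 ≡ 1
The smallest such exponent is 41, so the order of 69 is 41.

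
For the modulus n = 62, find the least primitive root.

3

φ(62) = φ(2)·φ(31) = 1·30 = 30 = 2 · 3 · 5.
g is a primitive root iff g^(30/q) ≢ 1 (mod 62) for each prime q ∈ {2, 3, 5}.
g = 2: gcd(2, 62) = 2 > 1, not a unit — skip.
g = 3: 3^15 ≡ 61; 3^10 ≡ 25; 3^6 ≡ 47 — none is 1, so 3 is a primitive root.
Hence the least primitive root of 62 is 3.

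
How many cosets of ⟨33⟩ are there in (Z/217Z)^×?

ord(33) | φ(217) = φ(7·31) = (7−1)·(31−1) = 6·30 = 180 = 2^2 · 3^2 · 5.
Divisors of 180: 1, 2, 3, 4, 5, 6, 9, 10, 12, 15, 18, 20, 30, 36, 45, 60, 90, 180.
Compute 33^d (mod 217) for the divisors d until we hit 1:
33^1 ≡ 33
33^2 ≡ 4
33^3 ≡ 132
33^4 ≡ 16
33^5 ≡ 94
33^6 ≡ 64
33^9 ≡ 202
33^10 ≡ 156
33^12 ≡ 190
33^15 ≡ 125
33^18 ≡ 8
33^20 ≡ 32
33^30 ≡ 1
So ord_217(33) = 30, hence |⟨33⟩| = 30.
[(Z/217Z)^× : ⟨33⟩] = 180/30 = 6.

6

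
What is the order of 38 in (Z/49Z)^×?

42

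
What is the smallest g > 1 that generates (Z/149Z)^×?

φ(149) = 149 − 1 = 148 = 2^2 · 37.
g is a primitive root iff g^(148/q) ≢ 1 (mod 149) for each prime q ∈ {2, 37}.
g = 2: 2^74 ≡ 148; 2^4 ≡ 16 — none is 1, so 2 is a primitive root.
So 2 is the smallest generator of (Z/149Z)^×.

2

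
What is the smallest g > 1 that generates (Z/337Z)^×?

10

φ(337) = 337 − 1 = 336 = 2^4 · 3 · 7.
Test candidates g = 2, 3, … against the prime factors q ∈ {2, 3, 7} of φ(337): g is a generator iff g^(336/q) ≢ 1 for every such q.
g = 2: 2^168 ≡ 1 — hits 1, so not a primitive root.
g = 3: 3^168 ≡ 1 — hits 1, so not a primitive root.
g = 4: 4^168 ≡ 1 — hits 1, so not a primitive root.
g = 5: 5^168 ≡ 336; 5^112 ≡ 1 — hits 1, so not a primitive root.
g = 6: 6^168 ≡ 1 — hits 1, so not a primitive root.
g = 7: 7^168 ≡ 1 — hits 1, so not a primitive root.
g = 8: 8^168 ≡ 1 — hits 1, so not a primitive root.
g = 9: 9^168 ≡ 1 — hits 1, so not a primitive root.
g = 10: 10^168 ≡ 336; 10^112 ≡ 128; 10^48 ≡ 175 — none is 1, so 10 is a primitive root.
The smallest primitive root modulo 337 is 10.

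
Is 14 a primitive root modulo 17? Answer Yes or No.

φ(17) = 17 − 1 = 16 = 2^4.
Test 14^(16/q) mod 17 for each prime factor q of 16:
14^8 ≡ 16 (mod 17)  [q = 2: ≢ 1 ✓]
Every test exponent gives a nontrivial residue, hence 14 generates the full group.

Yes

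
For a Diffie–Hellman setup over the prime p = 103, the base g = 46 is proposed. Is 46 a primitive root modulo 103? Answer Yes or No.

No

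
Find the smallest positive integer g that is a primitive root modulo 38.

φ(38) = φ(2)·φ(19) = 1·18 = 18 = 2 · 3^2.
Test candidates g = 2, 3, … against the prime factors q ∈ {2, 3} of φ(38): g is a generator iff g^(18/q) ≢ 1 for every such q.
g = 2: gcd(2, 38) = 2 > 1, not a unit — skip.
g = 3: 3^9 ≡ 37; 3^6 ≡ 7 — none is 1, so 3 is a primitive root.
Hence the least primitive root of 38 is 3.

3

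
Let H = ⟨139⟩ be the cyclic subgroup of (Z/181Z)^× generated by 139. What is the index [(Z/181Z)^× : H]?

ord(139) | φ(181) = 181 − 1 = 180 = 2^2 · 3^2 · 5.
Divisors of 180: 1, 2, 3, 4, 5, 6, 9, 10, 12, 15, 18, 20, 30, 36, 45, 60, 90, 180.
Compute 139^d (mod 181) for the divisors d until we hit 1:
139^1 ≡ 139
139^2 ≡ 135
139^3 ≡ 122
139^4 ≡ 125
139^5 ≡ 180
139^6 ≡ 42
139^9 ≡ 56
139^10 ≡ 1
So ord_181(139) = 10, hence |⟨139⟩| = 10.
[(Z/181Z)^× : ⟨139⟩] = 180/10 = 18.

18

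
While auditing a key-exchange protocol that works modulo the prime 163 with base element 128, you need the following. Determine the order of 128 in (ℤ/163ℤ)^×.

162

Since 128 ∈ (Z/163Z)^×, its order divides φ(163) = 163 − 1 = 162 = 2 · 3^4.
Divisors of 162: 1, 2, 3, 6, 9, 18, 27, 54, 81, 162.
Evaluate successive powers at the divisors of 162:
128^1 ≡ 128 (mod 163)
128^2 ≡ 84 (mod 163)
128^3 ≡ 157 (mod 163)
128^6 ≡ 36 (mod 163)
128^9 ≡ 110 (mod 163)
128^18 ≡ 38 (mod 163)
128^27 ≡ 105 (mod 163)
128^54 ≡ 104 (mod 163)
128^81 ≡ 162 (mod 163)
128^162 ≡ 1 (mod 163) ✓
Hence ord(128) = 162.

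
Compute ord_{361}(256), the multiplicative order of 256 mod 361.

Since 256 ∈ (Z/361Z)^×, its order divides φ(361) = φ(19^2) = 19·(19−1) = 342 = 2 · 3^2 · 19.
Divisors of 342: 1, 2, 3, 6, 9, 18, 19, 38, 57, 114, 171, 342.
Evaluate successive powers at the divisors of 342:
256^1 ≡ 256
256^2 ≡ 195
256^3 ≡ 102
256^6 ≡ 296
256^9 ≡ 229
256^18 ≡ 96
256^19 ≡ 28
256^38 ≡ 62
256^57 ≡ 292
256^114 ≡ 68
256^171 ≡ 1
The smallest such exponent is 171, so the order of 256 is 171.

171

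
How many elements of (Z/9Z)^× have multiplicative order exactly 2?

1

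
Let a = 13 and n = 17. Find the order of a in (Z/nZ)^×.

4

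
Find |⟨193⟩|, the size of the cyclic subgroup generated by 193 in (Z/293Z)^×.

146

Since 193 ∈ (Z/293Z)^×, its order divides φ(293) = 293 − 1 = 292 = 2^2 · 73.
Divisors of 292: 1, 2, 4, 73, 146, 292.
Compute 193^d (mod 293) for the divisors d until we hit 1:
193^1 ≡ 193 (mod 293)
193^2 ≡ 38 (mod 293)
193^4 ≡ 272 (mod 293)
193^73 ≡ 292 (mod 293)
193^146 ≡ 1 (mod 293) ✓
So ord_293(193) = 146.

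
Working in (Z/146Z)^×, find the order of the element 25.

36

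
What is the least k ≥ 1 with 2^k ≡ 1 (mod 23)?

11

By Lagrange's theorem, ord_23(2) divides φ(23) = 23 − 1 = 22 = 2 · 11.
Divisors of 22: 1, 2, 11, 22.
Check 2^d mod 23 for each divisor in increasing order:
2^1 ≡ 2 (mod 23)
2^2 ≡ 4 (mod 23)
2^11 ≡ 1 (mod 23) ✓
Therefore the multiplicative order of 2 modulo 23 is 11.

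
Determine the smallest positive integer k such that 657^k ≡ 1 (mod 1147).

By Lagrange's theorem, ord_1147(657) divides φ(1147) = φ(31·37) = (31−1)·(37−1) = 30·36 = 1080 = 2^3 · 3^3 · 5.
Divisors of 1080: 1, 2, 3, 4, 5, 6, 8, 9, 10, 12, 15, 18, 20, 24, 27, 30, 36, 40, 45, 54, 60, 72, 90, 108, 120, 135, 180, 216, 270, 360, 540, 1080.
Check 657^d mod 1147 for each divisor in increasing order:
657^1 ≡ 657 (mod 1147)
657^2 ≡ 377 (mod 1147)
657^3 ≡ 1084 (mod 1147)
657^4 ≡ 1048 (mod 1147)
657^5 ≡ 336 (mod 1147)
657^6 ≡ 528 (mod 1147)
657^8 ≡ 625 (mod 1147)
657^9 ≡ 1146 (mod 1147)
657^10 ≡ 490 (mod 1147)
657^12 ≡ 63 (mod 1147)
657^15 ≡ 619 (mod 1147)
657^18 ≡ 1 (mod 1147) ✓
So ord_1147(657) = 18.

18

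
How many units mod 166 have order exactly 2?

φ(166) = φ(2)·φ(83) = 1·82 = 82 = 2 · 41.
Since (Z/166Z)^× is cyclic of order 82, the number of elements of order d is φ(d) when d | 82 and 0 otherwise.
2 | 82, and φ(2) = 2 − 1 = 1.

1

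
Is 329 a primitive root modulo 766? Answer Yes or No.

Yes

φ(766) = φ(2)·φ(383) = 1·382 = 382 = 2 · 191.
An element g generates (Z/766Z)^× iff g^(382/q) ≢ 1 (mod 766) for each prime q ∈ {2, 191}.
329^191 ≡ 765 (mod 766)  [q = 2: ≢ 1 ✓]
329^2 ≡ 235 (mod 766)  [q = 191: ≢ 1 ✓]
Every test exponent gives a nontrivial residue, hence 329 generates the full group.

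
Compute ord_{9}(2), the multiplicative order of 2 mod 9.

The order of 2 must divide φ(9) = φ(3^2) = 3·(3−1) = 6 = 2 · 3.
Divisors of 6: 1, 2, 3, 6.
Check 2^d mod 9 for each divisor in increasing order:
2^1 ≡ 2
2^2 ≡ 4
2^3 ≡ 8
2^6 ≡ 1
So ord_9(2) = 6.

6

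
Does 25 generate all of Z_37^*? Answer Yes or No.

No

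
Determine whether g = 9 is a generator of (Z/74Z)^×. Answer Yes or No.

No

φ(74) = φ(2)·φ(37) = 1·36 = 36 = 2^2 · 3^2.
9 is a primitive root mod 74 iff 9^(φ(74)/q) ≢ 1 for every prime q | φ(74), i.e. q ∈ {2, 3}.
9^18 ≡ 1 (mod 74)  [q = 2: ≡ 1 ✗]
9^12 ≡ 63 (mod 74)  [q = 3: ≢ 1 ✓]
The check at q = 2 fails, so 9 generates a proper subgroup.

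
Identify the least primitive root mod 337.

10

φ(337) = 337 − 1 = 336 = 2^4 · 3 · 7.
g is a primitive root iff g^(336/q) ≢ 1 (mod 337) for each prime q ∈ {2, 3, 7}.
g = 2: 2^168 ≡ 1 — hits 1, so not a primitive root.
g = 3: 3^168 ≡ 1 — hits 1, so not a primitive root.
g = 4: 4^168 ≡ 1 — hits 1, so not a primitive root.
g = 5: 5^168 ≡ 336; 5^112 ≡ 1 — hits 1, so not a primitive root.
g = 6: 6^168 ≡ 1 — hits 1, so not a primitive root.
g = 7: 7^168 ≡ 1 — hits 1, so not a primitive root.
g = 8: 8^168 ≡ 1 — hits 1, so not a primitive root.
g = 9: 9^168 ≡ 1 — hits 1, so not a primitive root.
g = 10: 10^168 ≡ 336; 10^112 ≡ 128; 10^48 ≡ 175 — none is 1, so 10 is a primitive root.
Hence the least primitive root of 337 is 10.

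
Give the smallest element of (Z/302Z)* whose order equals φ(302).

φ(302) = φ(2)·φ(151) = 1·150 = 150 = 2 · 3 · 5^2.
Test candidates g = 2, 3, … against the prime factors q ∈ {2, 3, 5} of φ(302): g is a generator iff g^(150/q) ≢ 1 for every such q.
g = 2: gcd(2, 302) = 2 > 1, not a unit — skip.
g = 3: 3^75 ≡ 301; 3^50 ≡ 1 — hits 1, so not a primitive root.
g = 4: gcd(4, 302) = 2 > 1, not a unit — skip.
g = 5: 5^75 ≡ 1 — hits 1, so not a primitive root.
g = 6: gcd(6, 302) = 2 > 1, not a unit — skip.
g = 7: 7^75 ≡ 301; 7^50 ≡ 183; 7^30 ≡ 159 — none is 1, so 7 is a primitive root.
So 7 is the smallest generator of (Z/302Z)^×.

7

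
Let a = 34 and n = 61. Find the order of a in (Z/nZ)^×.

5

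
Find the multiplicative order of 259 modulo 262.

130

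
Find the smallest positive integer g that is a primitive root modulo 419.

2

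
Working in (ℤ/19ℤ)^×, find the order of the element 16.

ord(16) | φ(19) = 19 − 1 = 18 = 2 · 3^2.
Divisors of 18: 1, 2, 3, 6, 9, 18.
Evaluate successive powers at the divisors of 18:
16^1 ≡ 16 (mod 19)
16^2 ≡ 9 (mod 19)
16^3 ≡ 11 (mod 19)
16^6 ≡ 7 (mod 19)
16^9 ≡ 1 (mod 19) ✓
The smallest such exponent is 9, so the order of 16 is 9.

9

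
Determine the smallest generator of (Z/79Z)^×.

3

φ(79) = 79 − 1 = 78 = 2 · 3 · 13.
Test candidates g = 2, 3, … against the prime factors q ∈ {2, 3, 13} of φ(79): g is a generator iff g^(78/q) ≢ 1 for every such q.
g = 2: 2^39 ≡ 1 — hits 1, so not a primitive root.
g = 3: 3^39 ≡ 78; 3^26 ≡ 23; 3^6 ≡ 18 — none is 1, so 3 is a primitive root.
The smallest primitive root modulo 79 is 3.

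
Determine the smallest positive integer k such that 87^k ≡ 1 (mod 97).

96

By Lagrange's theorem, ord_97(87) divides φ(97) = 97 − 1 = 96 = 2^5 · 3.
Divisors of 96: 1, 2, 3, 4, 6, 8, 12, 16, 24, 32, 48, 96.
Compute 87^d (mod 97) for the divisors d until we hit 1:
87^1 ≡ 87 (mod 97)
87^2 ≡ 3 (mod 97)
87^3 ≡ 67 (mod 97)
87^4 ≡ 9 (mod 97)
87^6 ≡ 27 (mod 97)
87^8 ≡ 81 (mod 97)
87^12 ≡ 50 (mod 97)
87^16 ≡ 62 (mod 97)
87^24 ≡ 75 (mod 97)
87^32 ≡ 61 (mod 97)
87^48 ≡ 96 (mod 97)
87^96 ≡ 1 (mod 97) ✓
The smallest such exponent is 96, so the order of 87 is 96.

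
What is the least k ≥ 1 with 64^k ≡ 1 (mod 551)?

ord(64) | φ(551) = φ(19·29) = (19−1)·(29−1) = 18·28 = 504 = 2^3 · 3^2 · 7.
Divisors of 504: 1, 2, 3, 4, 6, 7, 8, 9, 12, 14, 18, 21, 24, 28, 36, 42, 56, 63, 72, 84, 126, 168, 252, 504.
Evaluate successive powers at the divisors of 504:
64^1 ≡ 64
64^2 ≡ 239
64^3 ≡ 419
64^4 ≡ 368
64^6 ≡ 343
64^7 ≡ 463
64^8 ≡ 429
64^9 ≡ 457
64^12 ≡ 286
64^14 ≡ 30
64^18 ≡ 20
64^21 ≡ 115
64^24 ≡ 248
64^28 ≡ 349
64^36 ≡ 400
64^42 ≡ 1
So ord_551(64) = 42.

42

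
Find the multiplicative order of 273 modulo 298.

74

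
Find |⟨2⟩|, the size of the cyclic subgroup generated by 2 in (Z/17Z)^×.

8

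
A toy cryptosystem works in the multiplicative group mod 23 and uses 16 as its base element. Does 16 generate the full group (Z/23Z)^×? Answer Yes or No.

No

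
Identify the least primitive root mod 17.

φ(17) = 17 − 1 = 16 = 2^4.
g is a primitive root iff g^(16/q) ≢ 1 (mod 17) for each prime q ∈ {2}.
g = 2: 2^8 ≡ 1 — hits 1, so not a primitive root.
g = 3: 3^8 ≡ 16 — none is 1, so 3 is a primitive root.
The smallest primitive root modulo 17 is 3.

3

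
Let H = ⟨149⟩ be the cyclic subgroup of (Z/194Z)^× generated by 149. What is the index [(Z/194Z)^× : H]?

By Lagrange's theorem, ord_194(149) divides φ(194) = φ(2)·φ(97) = 1·96 = 96 = 2^5 · 3.
Divisors of 96: 1, 2, 3, 4, 6, 8, 12, 16, 24, 32, 48, 96.
Compute 149^d (mod 194) for the divisors d until we hit 1:
149^1 ≡ 149 (mod 194)
149^2 ≡ 85 (mod 194)
149^3 ≡ 55 (mod 194)
149^4 ≡ 47 (mod 194)
149^6 ≡ 115 (mod 194)
149^8 ≡ 75 (mod 194)
149^12 ≡ 33 (mod 194)
149^16 ≡ 193 (mod 194)
149^24 ≡ 119 (mod 194)
149^32 ≡ 1 (mod 194) ✓
So ord_194(149) = 32, hence |⟨149⟩| = 32.
Index = |(Z/194Z)^×| / |⟨149⟩| = 96 / 32 = 3.

3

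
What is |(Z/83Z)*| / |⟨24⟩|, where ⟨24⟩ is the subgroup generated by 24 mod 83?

1

The order of 24 must divide φ(83) = 83 − 1 = 82 = 2 · 41.
Divisors of 82: 1, 2, 41, 82.
Compute 24^d (mod 83) for the divisors d until we hit 1:
24^1 ≡ 24 (mod 83)
24^2 ≡ 78 (mod 83)
24^41 ≡ 82 (mod 83)
24^82 ≡ 1 (mod 83) ✓
The order of 24 is 82, so the subgroup it generates has 82 elements.
[(Z/83Z)^× : ⟨24⟩] = 82/82 = 1.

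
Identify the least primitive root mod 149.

2

φ(149) = 149 − 1 = 148 = 2^2 · 37.
Test candidates g = 2, 3, … against the prime factors q ∈ {2, 37} of φ(149): g is a generator iff g^(148/q) ≢ 1 for every such q.
g = 2: 2^74 ≡ 148; 2^4 ≡ 16 — none is 1, so 2 is a primitive root.
Hence the least primitive root of 149 is 2.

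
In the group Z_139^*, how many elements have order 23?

φ(139) = 139 − 1 = 138 = 2 · 3 · 23.
In a cyclic group of order 138, there are φ(d) elements of order d for each divisor d of 138, and zero for non-divisors.
23 | 138, and φ(23) = 23 − 1 = 22.

22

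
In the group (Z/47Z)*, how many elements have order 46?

22

φ(47) = 47 − 1 = 46 = 2 · 23.
Since (Z/47Z)^× is cyclic of order 46, the number of elements of order d is φ(d) when d | 46 and 0 otherwise.
46 = 2 · 23 divides 46, and φ(46) = 22.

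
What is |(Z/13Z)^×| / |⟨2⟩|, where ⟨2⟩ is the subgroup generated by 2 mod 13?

1

By Lagrange's theorem, ord_13(2) divides φ(13) = 13 − 1 = 12 = 2^2 · 3.
Divisors of 12: 1, 2, 3, 4, 6, 12.
Test each divisor d:
2^1 ≡ 2 (mod 13)
2^2 ≡ 4 (mod 13)
2^3 ≡ 8 (mod 13)
2^4 ≡ 3 (mod 13)
2^6 ≡ 12 (mod 13)
2^12 ≡ 1 (mod 13) ✓
So ord_13(2) = 12, hence |⟨2⟩| = 12.
The index is φ(13) / ord(2) = 12 / 12 = 1.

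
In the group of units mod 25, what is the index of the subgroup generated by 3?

1

Since 3 ∈ (Z/25Z)^×, its order divides φ(25) = φ(5^2) = 5·(5−1) = 20 = 2^2 · 5.
Divisors of 20: 1, 2, 4, 5, 10, 20.
Test each divisor d:
3^1 ≡ 3 (mod 25)
3^2 ≡ 9 (mod 25)
3^4 ≡ 6 (mod 25)
3^5 ≡ 18 (mod 25)
3^10 ≡ 24 (mod 25)
3^20 ≡ 1 (mod 25) ✓
Thus |⟨3⟩| = ord(3) = 20.
Index = |(Z/25Z)^×| / |⟨3⟩| = 20 / 20 = 1.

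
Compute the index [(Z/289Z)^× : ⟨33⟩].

8

The order of 33 must divide φ(289) = φ(17^2) = 17·(17−1) = 272 = 2^4 · 17.
Divisors of 272: 1, 2, 4, 8, 16, 17, 34, 68, 136, 272.
Check 33^d mod 289 for each divisor in increasing order:
33^1 ≡ 33
33^2 ≡ 222
33^4 ≡ 154
33^8 ≡ 18
33^16 ≡ 35
33^17 ≡ 288
33^34 ≡ 1
Thus |⟨33⟩| = ord(33) = 34.
[(Z/289Z)^× : ⟨33⟩] = 272/34 = 8.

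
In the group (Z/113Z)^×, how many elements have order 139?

0

φ(113) = 113 − 1 = 112 = 2^4 · 7.
(Z/113Z)^× is cyclic (|G| = 112); a cyclic group of order m has exactly φ(d) elements of each order d | m, and none otherwise.
Since 139 ∤ 112, the count is 0.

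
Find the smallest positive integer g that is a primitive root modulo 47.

φ(47) = 47 − 1 = 46 = 2 · 23.
g is a primitive root iff g^(46/q) ≢ 1 (mod 47) for each prime q ∈ {2, 23}.
g = 2: 2^23 ≡ 1 — hits 1, so not a primitive root.
g = 3: 3^23 ≡ 1 — hits 1, so not a primitive root.
g = 4: 4^23 ≡ 1 — hits 1, so not a primitive root.
g = 5: 5^23 ≡ 46; 5^2 ≡ 25 — none is 1, so 5 is a primitive root.
The smallest primitive root modulo 47 is 5.

5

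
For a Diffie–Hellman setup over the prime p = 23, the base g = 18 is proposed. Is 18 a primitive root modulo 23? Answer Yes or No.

No

φ(23) = 23 − 1 = 22 = 2 · 11.
An element g generates (Z/23Z)^× iff g^(22/q) ≢ 1 (mod 23) for each prime q ∈ {2, 11}.
18^11 ≡ 1 (mod 23)  [q = 2: ≡ 1 ✗]
18^2 ≡ 2 (mod 23)  [q = 11: ≢ 1 ✓]
Since 18^11 ≡ 1, the order of 18 divides 11 < 22, so 18 is not a primitive root.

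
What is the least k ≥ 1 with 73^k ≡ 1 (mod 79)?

The order of 73 must divide φ(79) = 79 − 1 = 78 = 2 · 3 · 13.
Divisors of 78: 1, 2, 3, 6, 13, 26, 39, 78.
Test each divisor d:
73^1 ≡ 73 (mod 79)
73^2 ≡ 36 (mod 79)
73^3 ≡ 21 (mod 79)
73^6 ≡ 46 (mod 79)
73^13 ≡ 23 (mod 79)
73^26 ≡ 55 (mod 79)
73^39 ≡ 1 (mod 79) ✓
Therefore the multiplicative order of 73 modulo 79 is 39.

39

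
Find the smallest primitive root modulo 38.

3

φ(38) = φ(2)·φ(19) = 1·18 = 18 = 2 · 3^2.
Test candidates g = 2, 3, … against the prime factors q ∈ {2, 3} of φ(38): g is a generator iff g^(18/q) ≢ 1 for every such q.
g = 2: gcd(2, 38) = 2 > 1, not a unit — skip.
g = 3: 3^9 ≡ 37; 3^6 ≡ 7 — none is 1, so 3 is a primitive root.
Hence the least primitive root of 38 is 3.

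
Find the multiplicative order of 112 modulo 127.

By Lagrange's theorem, ord_127(112) divides φ(127) = 127 − 1 = 126 = 2 · 3^2 · 7.
Divisors of 126: 1, 2, 3, 6, 7, 9, 14, 18, 21, 42, 63, 126.
Evaluate successive powers at the divisors of 126:
112^1 ≡ 112
112^2 ≡ 98
112^3 ≡ 54
112^6 ≡ 122
112^7 ≡ 75
112^9 ≡ 111
112^14 ≡ 37
112^18 ≡ 2
112^21 ≡ 108
112^42 ≡ 107
112^63 ≡ 126
112^126 ≡ 1
So ord_127(112) = 126.

126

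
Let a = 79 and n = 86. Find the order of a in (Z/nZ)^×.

By Lagrange's theorem, ord_86(79) divides φ(86) = φ(2)·φ(43) = 1·42 = 42 = 2 · 3 · 7.
Divisors of 42: 1, 2, 3, 6, 7, 14, 21, 42.
Check 79^d mod 86 for each divisor in increasing order:
79^1 ≡ 79 (mod 86)
79^2 ≡ 49 (mod 86)
79^3 ≡ 1 (mod 86) ✓
The smallest such exponent is 3, so the order of 79 is 3.

3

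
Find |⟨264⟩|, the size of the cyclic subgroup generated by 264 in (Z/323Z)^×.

ord(264) | φ(323) = φ(17·19) = (17−1)·(19−1) = 16·18 = 288 = 2^5 · 3^2.
Divisors of 288: 1, 2, 3, 4, 6, 8, 9, 12, 16, 18, 24, 32, 36, 48, 72, 96, 144, 288.
Compute 264^d (mod 323) for the divisors d until we hit 1:
264^1 ≡ 264 (mod 323)
264^2 ≡ 251 (mod 323)
264^3 ≡ 49 (mod 323)
264^4 ≡ 16 (mod 323)
264^6 ≡ 140 (mod 323)
264^8 ≡ 256 (mod 323)
264^9 ≡ 77 (mod 323)
264^12 ≡ 220 (mod 323)
264^16 ≡ 290 (mod 323)
264^18 ≡ 115 (mod 323)
264^24 ≡ 273 (mod 323)
264^32 ≡ 120 (mod 323)
264^36 ≡ 305 (mod 323)
264^48 ≡ 239 (mod 323)
264^72 ≡ 1 (mod 323) ✓
Therefore the multiplicative order of 264 modulo 323 is 72.

72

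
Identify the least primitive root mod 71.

7

φ(71) = 71 − 1 = 70 = 2 · 5 · 7.
Test candidates g = 2, 3, … against the prime factors q ∈ {2, 5, 7} of φ(71): g is a generator iff g^(70/q) ≢ 1 for every such q.
g = 2: 2^35 ≡ 1 — hits 1, so not a primitive root.
g = 3: 3^35 ≡ 1 — hits 1, so not a primitive root.
g = 4: 4^35 ≡ 1 — hits 1, so not a primitive root.
g = 5: 5^35 ≡ 1 — hits 1, so not a primitive root.
g = 6: 6^35 ≡ 1 — hits 1, so not a primitive root.
g = 7: 7^35 ≡ 70; 7^14 ≡ 54; 7^10 ≡ 45 — none is 1, so 7 is a primitive root.
So 7 is the smallest generator of (Z/71Z)^×.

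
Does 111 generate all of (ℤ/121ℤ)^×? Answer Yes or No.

φ(121) = φ(11^2) = 11·(11−1) = 110 = 2 · 5 · 11.
It suffices to check that the order of 111 is not a proper divisor of 110: compute 111^(110/q) for q ∈ {2, 5, 11}.
111^55 ≡ 1 (mod 121)  [q = 2: ≡ 1 ✗]
111^22 ≡ 1 (mod 121)  [q = 5: ≡ 1 ✗]
111^10 ≡ 12 (mod 121)  [q = 11: ≢ 1 ✓]
The check at q = 2 fails, so 111 generates a proper subgroup.

No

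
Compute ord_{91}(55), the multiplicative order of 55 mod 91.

6

By Lagrange's theorem, ord_91(55) divides φ(91) = φ(7·13) = (7−1)·(13−1) = 6·12 = 72 = 2^3 · 3^2.
Divisors of 72: 1, 2, 3, 4, 6, 8, 9, 12, 18, 24, 36, 72.
Check 55^d mod 91 for each divisor in increasing order:
55^1 ≡ 55
55^2 ≡ 22
55^3 ≡ 27
55^4 ≡ 29
55^6 ≡ 1
So ord_91(55) = 6.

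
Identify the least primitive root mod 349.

2

φ(349) = 349 − 1 = 348 = 2^2 · 3 · 29.
Test candidates g = 2, 3, … against the prime factors q ∈ {2, 3, 29} of φ(349): g is a generator iff g^(348/q) ≢ 1 for every such q.
g = 2: 2^174 ≡ 348; 2^116 ≡ 226; 2^12 ≡ 257 — none is 1, so 2 is a primitive root.
Hence the least primitive root of 349 is 2.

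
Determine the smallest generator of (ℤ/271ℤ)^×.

φ(271) = 271 − 1 = 270 = 2 · 3^3 · 5.
g is a primitive root iff g^(270/q) ≢ 1 (mod 271) for each prime q ∈ {2, 3, 5}.
g = 2: 2^135 ≡ 1 — hits 1, so not a primitive root.
g = 3: 3^135 ≡ 270; 3^90 ≡ 1 — hits 1, so not a primitive root.
g = 4: 4^135 ≡ 1 — hits 1, so not a primitive root.
g = 5: 5^135 ≡ 1 — hits 1, so not a primitive root.
g = 6: 6^135 ≡ 270; 6^90 ≡ 242; 6^54 ≡ 10 — none is 1, so 6 is a primitive root.
So 6 is the smallest generator of (Z/271Z)^×.

6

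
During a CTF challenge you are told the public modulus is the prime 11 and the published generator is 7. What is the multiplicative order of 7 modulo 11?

10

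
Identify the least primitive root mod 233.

3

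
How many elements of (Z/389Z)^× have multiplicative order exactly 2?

1

φ(389) = 389 − 1 = 388 = 2^2 · 97.
(Z/389Z)^× is cyclic (|G| = 388); a cyclic group of order m has exactly φ(d) elements of each order d | m, and none otherwise.
2 | 388, and φ(2) = 2 − 1 = 1.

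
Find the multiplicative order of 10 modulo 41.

5

By Lagrange's theorem, ord_41(10) divides φ(41) = 41 − 1 = 40 = 2^3 · 5.
Divisors of 40: 1, 2, 4, 5, 8, 10, 20, 40.
Check 10^d mod 41 for each divisor in increasing order:
10^1 ≡ 10
10^2 ≡ 18
10^4 ≡ 37
10^5 ≡ 1
Hence ord(10) = 5.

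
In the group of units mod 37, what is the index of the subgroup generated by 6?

9

ord(6) | φ(37) = 37 − 1 = 36 = 2^2 · 3^2.
Divisors of 36: 1, 2, 3, 4, 6, 9, 12, 18, 36.
Check 6^d mod 37 for each divisor in increasing order:
6^1 ≡ 6 (mod 37)
6^2 ≡ 36 (mod 37)
6^3 ≡ 31 (mod 37)
6^4 ≡ 1 (mod 37) ✓
Thus |⟨6⟩| = ord(6) = 4.
Index = |(Z/37Z)^×| / |⟨6⟩| = 36 / 4 = 9.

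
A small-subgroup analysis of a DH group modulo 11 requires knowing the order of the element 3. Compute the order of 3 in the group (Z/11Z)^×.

5

Since 3 ∈ (Z/11Z)^×, its order divides φ(11) = 11 − 1 = 10 = 2 · 5.
Divisors of 10: 1, 2, 5, 10.
Check 3^d mod 11 for each divisor in increasing order:
3^1 ≡ 3 (mod 11)
3^2 ≡ 9 (mod 11)
3^5 ≡ 1 (mod 11) ✓
So ord_11(3) = 5.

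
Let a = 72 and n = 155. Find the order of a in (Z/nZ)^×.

60

ord(72) | φ(155) = φ(5·31) = (5−1)·(31−1) = 4·30 = 120 = 2^3 · 3 · 5.
Divisors of 120: 1, 2, 3, 4, 5, 6, 8, 10, 12, 15, 20, 24, 30, 40, 60, 120.
Check 72^d mod 155 for each divisor in increasing order:
72^1 ≡ 72
72^2 ≡ 69
72^3 ≡ 8
72^4 ≡ 111
72^5 ≡ 87
72^6 ≡ 64
72^8 ≡ 76
72^10 ≡ 129
72^12 ≡ 66
72^15 ≡ 63
72^20 ≡ 56
72^24 ≡ 16
72^30 ≡ 94
72^40 ≡ 36
72^60 ≡ 1
The smallest such exponent is 60, so the order of 72 is 60.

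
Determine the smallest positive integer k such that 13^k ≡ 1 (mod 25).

By Lagrange's theorem, ord_25(13) divides φ(25) = φ(5^2) = 5·(5−1) = 20 = 2^2 · 5.
Divisors of 20: 1, 2, 4, 5, 10, 20.
Check 13^d mod 25 for each divisor in increasing order:
13^1 ≡ 13 (mod 25)
13^2 ≡ 19 (mod 25)
13^4 ≡ 11 (mod 25)
13^5 ≡ 18 (mod 25)
13^10 ≡ 24 (mod 25)
13^20 ≡ 1 (mod 25) ✓
Therefore the multiplicative order of 13 modulo 25 is 20.

20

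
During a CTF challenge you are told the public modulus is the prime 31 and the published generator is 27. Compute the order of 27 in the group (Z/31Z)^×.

ord(27) | φ(31) = 31 − 1 = 30 = 2 · 3 · 5.
Divisors of 30: 1, 2, 3, 5, 6, 10, 15, 30.
Compute 27^d (mod 31) for the divisors d until we hit 1:
27^1 ≡ 27 (mod 31)
27^2 ≡ 16 (mod 31)
27^3 ≡ 29 (mod 31)
27^5 ≡ 30 (mod 31)
27^6 ≡ 4 (mod 31)
27^10 ≡ 1 (mod 31) ✓
The smallest such exponent is 10, so the order of 27 is 10.

10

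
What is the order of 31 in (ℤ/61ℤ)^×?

60

The order of 31 must divide φ(61) = 61 − 1 = 60 = 2^2 · 3 · 5.
Divisors of 60: 1, 2, 3, 4, 5, 6, 10, 12, 15, 20, 30, 60.
Test each divisor d:
31^1 ≡ 31
31^2 ≡ 46
31^3 ≡ 23
31^4 ≡ 42
31^5 ≡ 21
31^6 ≡ 41
31^10 ≡ 14
31^12 ≡ 34
31^15 ≡ 50
31^20 ≡ 13
31^30 ≡ 60
31^60 ≡ 1
Therefore the multiplicative order of 31 modulo 61 is 60.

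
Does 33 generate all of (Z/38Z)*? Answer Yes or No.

φ(38) = φ(2)·φ(19) = 1·18 = 18 = 2 · 3^2.
33 is a primitive root mod 38 iff 33^(φ(38)/q) ≢ 1 for every prime q | φ(38), i.e. q ∈ {2, 3}.
33^9 ≡ 37 (mod 38)  [q = 2: ≢ 1 ✓]
33^6 ≡ 7 (mod 38)  [q = 3: ≢ 1 ✓]
Every test exponent gives a nontrivial residue, hence 33 generates the full group.

Yes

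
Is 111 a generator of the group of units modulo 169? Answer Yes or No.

φ(169) = φ(13^2) = 13·(13−1) = 156 = 2^2 · 3 · 13.
It suffices to check that the order of 111 is not a proper divisor of 156: compute 111^(156/q) for q ∈ {2, 3, 13}.
111^78 ≡ 168 (mod 169)  [q = 2: ≢ 1 ✓]
111^52 ≡ 22 (mod 169)  [q = 3: ≢ 1 ✓]
111^12 ≡ 79 (mod 169)  [q = 13: ≢ 1 ✓]
Every test exponent gives a nontrivial residue, hence 111 generates the full group.

Yes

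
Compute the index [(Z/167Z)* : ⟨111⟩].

1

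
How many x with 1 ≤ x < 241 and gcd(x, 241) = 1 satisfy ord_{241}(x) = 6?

φ(241) = 241 − 1 = 240 = 2^4 · 3 · 5.
In a cyclic group of order 240, there are φ(d) elements of order d for each divisor d of 240, and zero for non-divisors.
6 = 2 · 3 divides 240, and φ(6) = 2.

2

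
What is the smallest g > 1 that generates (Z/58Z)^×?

3

φ(58) = φ(2)·φ(29) = 1·28 = 28 = 2^2 · 7.
g is a primitive root iff g^(28/q) ≢ 1 (mod 58) for each prime q ∈ {2, 7}.
g = 2: gcd(2, 58) = 2 > 1, not a unit — skip.
g = 3: 3^14 ≡ 57; 3^4 ≡ 23 — none is 1, so 3 is a primitive root.
Hence the least primitive root of 58 is 3.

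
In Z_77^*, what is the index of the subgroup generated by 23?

By Lagrange's theorem, ord_77(23) divides φ(77) = φ(7·11) = (7−1)·(11−1) = 6·10 = 60 = 2^2 · 3 · 5.
Divisors of 60: 1, 2, 3, 4, 5, 6, 10, 12, 15, 20, 30, 60.
Test each divisor d:
23^1 ≡ 23 (mod 77)
23^2 ≡ 67 (mod 77)
23^3 ≡ 1 (mod 77) ✓
The order of 23 is 3, so the subgroup it generates has 3 elements.
[(Z/77Z)^× : ⟨23⟩] = 60/3 = 20.

20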